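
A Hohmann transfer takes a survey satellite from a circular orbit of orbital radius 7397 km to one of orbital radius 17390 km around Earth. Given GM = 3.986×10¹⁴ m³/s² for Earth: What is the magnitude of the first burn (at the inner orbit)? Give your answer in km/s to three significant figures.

r₁ = 7397 km = 7.397×10⁶ m.
r₂ = 17390 km = 1.739×10⁷ m.
Transfer ellipse a_t = (r₁ + r₂)/2 = 1.239×10⁷ m.
At r₁: circular v_c1 = √(μ/r₁) = 7341 m/s; transfer-perigee v_p = √[μ(2/r₁ − 1/a_t)] = 8695 m/s.
Δv₁ = v_p − v_c1 = 1355 m/s.
= 1.355 km/s.

Δv ≈ 1.35 km/s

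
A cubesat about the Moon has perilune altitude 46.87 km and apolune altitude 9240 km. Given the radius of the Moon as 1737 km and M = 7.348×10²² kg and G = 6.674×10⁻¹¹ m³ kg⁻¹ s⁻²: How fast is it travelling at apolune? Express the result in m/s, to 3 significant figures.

v ≈ 353 m/s

μ = GM = 6.674×10⁻¹¹ × 7.348×10²² = 4.904×10¹² m³/s².
r_p = 1737 + 46.87 = 1783.9 km = 1.7839×10⁶ m.
r_a = 1737 + 9240 = 10977 km = 1.0977×10⁷ m.
Semi-major axis a = (r_p + r_a)/2 = 6380.4 km = 6.380×10⁶ m.
Vis-viva: v² = μ(2/r − 1/a) = 4.904×10¹² × (1.822×10⁻⁷ − 1.567×10⁻⁷) = 1.249×10⁵ m²/s².
v = 353.4 m/s.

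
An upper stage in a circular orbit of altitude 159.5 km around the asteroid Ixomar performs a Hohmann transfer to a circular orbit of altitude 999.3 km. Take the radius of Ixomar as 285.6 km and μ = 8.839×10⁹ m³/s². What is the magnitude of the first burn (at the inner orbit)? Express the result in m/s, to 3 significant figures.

r₁ = 285.6 + 159.5 = 445.10 km = 4.4510×10⁵ m.
r₂ = 285.6 + 999.3 = 1284.9 km = 1.2849×10⁶ m.
Transfer ellipse a_t = (r₁ + r₂)/2 = 8.650×10⁵ m.
At r₁: circular v_c1 = √(μ/r₁) = 140.9 m/s; transfer-periapsis v_p = √[μ(2/r₁ − 1/a_t)] = 171.8 m/s.
Δv₁ = v_p − v_c1 = 30.83 m/s.

Δv ≈ 30.8 m/s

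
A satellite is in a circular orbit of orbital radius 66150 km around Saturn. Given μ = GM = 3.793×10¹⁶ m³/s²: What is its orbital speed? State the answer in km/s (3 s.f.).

v ≈ 23.9 km/s

r = 66150 km = 6.615×10⁷ m.
For a circular orbit v = √(μ/r) = √(3.793×10¹⁶ / 6.615×10⁷) = √(5.734×10⁸) = 23950 m/s.
That is 23.95 km/s.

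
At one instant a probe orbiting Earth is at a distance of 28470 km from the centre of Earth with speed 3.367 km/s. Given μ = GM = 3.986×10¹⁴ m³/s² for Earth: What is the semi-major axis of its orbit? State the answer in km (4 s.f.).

a ≈ 23920 km

r = 2.847×10⁷ m.
Vis-viva rearranged: 1/a = 2/r − v²/μ = 7.025×10⁻⁸ − 2.844×10⁻⁸ = 4.181×10⁻⁸ m⁻¹.
a = 2.392×10⁷ m = 23919 km.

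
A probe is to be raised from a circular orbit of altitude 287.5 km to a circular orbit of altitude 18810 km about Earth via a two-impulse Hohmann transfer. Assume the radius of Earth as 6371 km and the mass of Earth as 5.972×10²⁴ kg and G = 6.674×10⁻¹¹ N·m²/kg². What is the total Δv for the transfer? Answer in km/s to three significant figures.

μ = GM = 6.674×10⁻¹¹ × 5.972×10²⁴ = 3.986×10¹⁴ m³/s².
r₁ = 6371 + 287.5 = 6658.5 km = 6.6585×10⁶ m.
r₂ = 6371 + 18810 = 25181 km = 2.5181×10⁷ m.
Transfer ellipse a_t = (r₁ + r₂)/2 = 1.592×10⁷ m.
At r₁: circular v_c1 = √(μ/r₁) = 7737 m/s; transfer-perigee v_p = √[μ(2/r₁ − 1/a_t)] = 9730 m/s.
Δv₁ = v_p − v_c1 = 1994 m/s.
At r₂: circular v_c2 = √(μ/r₂) = 3978 m/s; transfer-apogee v_a = √[μ(2/r₂ − 1/a_t)] = 2573 m/s.
Δv₂ = v_c2 − v_a = 1405 m/s.
Total Δv = Δv₁ + Δv₂ = 3399 m/s = 3.399 km/s.

Δv_total ≈ 3.40 km/s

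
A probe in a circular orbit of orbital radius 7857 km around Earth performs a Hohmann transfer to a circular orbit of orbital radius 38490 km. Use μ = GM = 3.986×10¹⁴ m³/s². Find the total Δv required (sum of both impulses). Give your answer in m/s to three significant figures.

r₁ = 7857 km = 7.857×10⁶ m.
r₂ = 38490 km = 3.849×10⁷ m.
Transfer ellipse a_t = (r₁ + r₂)/2 = 2.317×10⁷ m.
At r₁: circular v_c1 = √(μ/r₁) = 7123 m/s; transfer-perigee v_p = √[μ(2/r₁ − 1/a_t)] = 9179 m/s.
Δv₁ = v_p − v_c1 = 2057 m/s.
At r₂: circular v_c2 = √(μ/r₂) = 3218 m/s; transfer-apogee v_a = √[μ(2/r₂ − 1/a_t)] = 1874 m/s.
Δv₂ = v_c2 − v_a = 1344 m/s.
Total Δv = Δv₁ + Δv₂ = 3401 m/s.

Δv_total ≈ 3400 m/s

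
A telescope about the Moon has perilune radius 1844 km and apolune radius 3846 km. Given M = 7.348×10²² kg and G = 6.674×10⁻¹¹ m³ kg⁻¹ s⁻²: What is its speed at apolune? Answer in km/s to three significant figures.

v ≈ 0.909 km/s

μ = GM = 6.674×10⁻¹¹ × 7.348×10²² = 4.904×10¹² m³/s².
Semi-major axis a = (r_p + r_a)/2 = 2845.0 km = 2.845×10⁶ m.
Vis-viva: v² = μ(2/r − 1/a) = 4.904×10¹² × (5.200×10⁻⁷ − 3.515×10⁻⁷) = 8.265×10⁵ m²/s².
v = 909.1 m/s = 0.9091 km/s.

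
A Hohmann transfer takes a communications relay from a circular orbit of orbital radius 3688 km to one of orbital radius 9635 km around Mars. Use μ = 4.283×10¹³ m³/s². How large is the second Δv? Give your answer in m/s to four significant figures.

r₁ = 3688 km = 3.688×10⁶ m.
r₂ = 9635 km = 9.635×10⁶ m.
Transfer ellipse a_t = (r₁ + r₂)/2 = 6.662×10⁶ m.
At r₁: circular v_c1 = √(μ/r₁) = 3408 m/s; transfer-periapsis v_p = √[μ(2/r₁ − 1/a_t)] = 4098 m/s.
At r₂: circular v_c2 = √(μ/r₂) = 2108 m/s; transfer-apoapsis v_a = √[μ(2/r₂ − 1/a_t)] = 1569 m/s.
Δv₂ = v_c2 − v_a = 539.6 m/s.

Δv ≈ 539.6 m/s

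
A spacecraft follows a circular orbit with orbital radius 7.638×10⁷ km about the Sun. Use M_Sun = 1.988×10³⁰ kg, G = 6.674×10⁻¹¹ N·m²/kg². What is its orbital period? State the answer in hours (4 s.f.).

T ≈ 3198 hours

μ = GM = 6.674×10⁻¹¹ × 1.988×10³⁰ = 1.327×10²⁰ m³/s².
r = 7.638×10⁷ km = 7.638×10¹⁰ m.
Kepler's third law: T = 2π√(r³/μ) = 2π√((7.638×10¹⁰)³ / 1.327×10²⁰).
r³/μ = 3.358×10¹² s², so T = 2π × 1.833×10⁶ = 1.151×10⁷ s.
Converting: 1.151×10⁷ s ÷ 3600 = 3198 hours.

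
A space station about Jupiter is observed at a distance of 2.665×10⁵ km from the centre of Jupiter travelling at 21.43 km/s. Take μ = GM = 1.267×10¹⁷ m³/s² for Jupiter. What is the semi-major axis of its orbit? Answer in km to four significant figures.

r = 2.665×10⁸ m.
Vis-viva rearranged: 1/a = 2/r − v²/μ = 7.505×10⁻⁹ − 3.625×10⁻⁹ = 3.880×10⁻⁹ m⁻¹.
a = 2.577×10⁸ m = 2.5773×10⁵ km.

a ≈ 2.577×10⁵ km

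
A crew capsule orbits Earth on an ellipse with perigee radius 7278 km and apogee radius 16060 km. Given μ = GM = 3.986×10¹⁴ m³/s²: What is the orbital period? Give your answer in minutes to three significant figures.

T ≈ 209 minutes

Semi-major axis a = (r_p + r_a)/2 = (7278.0 + 16060)/2 = 11669 km = 1.167×10⁷ m.
By Kepler's third law T = 2π√(a³/μ) = 2π × 1.997×10³ = 1.254×10⁴ s.
= 209.1 minutes.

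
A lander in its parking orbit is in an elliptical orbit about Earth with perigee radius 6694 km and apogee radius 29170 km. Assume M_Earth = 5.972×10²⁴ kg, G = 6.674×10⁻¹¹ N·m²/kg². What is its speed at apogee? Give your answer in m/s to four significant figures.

v ≈ 2258 m/s

μ = GM = 6.674×10⁻¹¹ × 5.972×10²⁴ = 3.986×10¹⁴ m³/s².
Semi-major axis a = (r_p + r_a)/2 = 17932 km = 1.793×10⁷ m.
Vis-viva: v² = μ(2/r − 1/a) = 3.986×10¹⁴ × (6.856×10⁻⁸ − 5.577×10⁻⁸) = 5.101×10⁶ m²/s².
v = 2258 m/s.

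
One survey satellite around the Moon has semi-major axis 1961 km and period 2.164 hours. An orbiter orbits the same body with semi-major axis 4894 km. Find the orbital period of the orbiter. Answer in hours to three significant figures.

Kepler's third law: T² ∝ a³, so T₂ = T₁ (a₂/a₁)^(3/2).
a₂/a₁ = 2.496, (a₂/a₁)^(3/2) = 3.943.
T₂ = 2.164 × 3.943 = 8.532 hours.

T₂ ≈ 8.53 hours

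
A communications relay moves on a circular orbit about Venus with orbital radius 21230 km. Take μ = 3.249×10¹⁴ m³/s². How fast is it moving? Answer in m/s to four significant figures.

v ≈ 3912 m/s

r = 21230 km = 2.123×10⁷ m.
For a circular orbit v = √(μ/r) = √(3.249×10¹⁴ / 2.123×10⁷) = √(1.530×10⁷) = 3912 m/s.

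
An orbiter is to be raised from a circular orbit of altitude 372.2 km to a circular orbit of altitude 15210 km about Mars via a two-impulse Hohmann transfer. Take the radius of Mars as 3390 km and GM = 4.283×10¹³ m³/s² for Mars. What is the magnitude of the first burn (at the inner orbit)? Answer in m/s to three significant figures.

r₁ = 3390 + 372.2 = 3762.2 km = 3.7622×10⁶ m.
r₂ = 3390 + 15210 = 18600 km = 1.8600×10⁷ m.
Transfer ellipse a_t = (r₁ + r₂)/2 = 1.118×10⁷ m.
At r₁: circular v_c1 = √(μ/r₁) = 3374 m/s; transfer-periapsis v_p = √[μ(2/r₁ − 1/a_t)] = 4352 m/s.
Δv₁ = v_p − v_c1 = 977.7 m/s.

Δv ≈ 978 m/s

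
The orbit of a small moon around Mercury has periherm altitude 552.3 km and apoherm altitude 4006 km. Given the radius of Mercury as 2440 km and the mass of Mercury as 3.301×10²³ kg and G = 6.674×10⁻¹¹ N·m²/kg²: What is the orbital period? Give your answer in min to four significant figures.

T ≈ 228.7 min

μ = GM = 6.674×10⁻¹¹ × 3.301×10²³ = 2.203×10¹³ m³/s².
r_p = 2440 + 552.3 = 2992.3 km = 2.9923×10⁶ m.
r_a = 2440 + 4006 = 6446.0 km = 6.4460×10⁶ m.
Semi-major axis a = (r_p + r_a)/2 = (2992.3 + 6446.0)/2 = 4719.1 km = 4.719×10⁶ m.
By Kepler's third law T = 2π√(a³/μ) = 2π × 2.184×10³ = 1.372×10⁴ s.
= 228.7 min.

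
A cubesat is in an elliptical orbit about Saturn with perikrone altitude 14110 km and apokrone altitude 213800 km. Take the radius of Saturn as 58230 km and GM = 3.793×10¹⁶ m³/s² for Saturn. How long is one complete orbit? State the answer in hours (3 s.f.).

r_p = 58230 + 14110 = 72340 km = 7.2340×10⁷ m.
r_a = 58230 + 213800 = 272030 km = 2.7203×10⁸ m.
Semi-major axis a = (r_p + r_a)/2 = (72340 + 2.7203×10⁵)/2 = 1.7218×10⁵ km = 1.722×10⁸ m.
By Kepler's third law T = 2π√(a³/μ) = 2π × 1.160×10⁴ = 7.289×10⁴ s.
= 20.25 hours.

T ≈ 20.2 hours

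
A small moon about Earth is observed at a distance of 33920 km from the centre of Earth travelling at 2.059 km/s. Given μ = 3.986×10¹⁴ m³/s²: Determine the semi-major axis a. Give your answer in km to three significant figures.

r = 3.392×10⁷ m.
Specific orbital energy ε = v²/2 − μ/r = (2059)²/2 − 3.986×10¹⁴/3.392×10⁷ = -9.631×10⁶ J/kg.
Since ε = −μ/(2a), a = −μ/(2ε) = 2.069×10⁷ m = 20693 km.

a ≈ 20700 km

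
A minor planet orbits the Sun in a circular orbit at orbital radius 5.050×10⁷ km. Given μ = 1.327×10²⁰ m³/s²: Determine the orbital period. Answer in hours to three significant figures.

r = 5.050×10⁷ km = 5.050×10¹⁰ m.
Kepler's third law: T = 2π√(r³/μ) = 2π√((5.050×10¹⁰)³ / 1.327×10²⁰).
r³/μ = 9.705×10¹¹ s², so T = 2π × 9.851×10⁵ = 6.190×10⁶ s.
Converting: 6.190×10⁶ s ÷ 3600 = 1719 hours.

T ≈ 1720 hours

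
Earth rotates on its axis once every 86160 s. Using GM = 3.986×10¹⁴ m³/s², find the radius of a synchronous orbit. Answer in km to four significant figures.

A synchronous orbit has period T, so by Kepler's third law a = (μT²/4π²)^(1/3).
μT²/4π² = 3.986×10¹⁴ × (8.616×10⁴)² / 39.48 = 7.495×10²² m³.
a = 4.216×10⁷ m = 42163 km.

r_sync ≈ 42160 km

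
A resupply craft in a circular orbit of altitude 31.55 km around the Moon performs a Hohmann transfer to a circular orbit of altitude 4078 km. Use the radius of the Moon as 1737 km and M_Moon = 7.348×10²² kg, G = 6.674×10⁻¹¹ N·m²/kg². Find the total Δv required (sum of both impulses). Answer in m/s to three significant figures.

μ = GM = 6.674×10⁻¹¹ × 7.348×10²² = 4.904×10¹² m³/s².
r₁ = 1737 + 31.55 = 1768.5 km = 1.7686×10⁶ m.
r₂ = 1737 + 4078 = 5815.0 km = 5.8150×10⁶ m.
Transfer ellipse a_t = (r₁ + r₂)/2 = 3.792×10⁶ m.
At r₁: circular v_c1 = √(μ/r₁) = 1665 m/s; transfer-perilune v_p = √[μ(2/r₁ − 1/a_t)] = 2062 m/s.
Δv₁ = v_p − v_c1 = 397.0 m/s.
At r₂: circular v_c2 = √(μ/r₂) = 918.3 m/s; transfer-apolune v_a = √[μ(2/r₂ − 1/a_t)] = 627.2 m/s.
Δv₂ = v_c2 − v_a = 291.2 m/s.
Total Δv = Δv₁ + Δv₂ = 688.1 m/s.

Δv_total ≈ 688 m/s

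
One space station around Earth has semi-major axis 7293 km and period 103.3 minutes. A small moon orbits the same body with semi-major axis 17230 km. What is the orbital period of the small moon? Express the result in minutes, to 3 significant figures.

T₂ ≈ 375 minutes

Kepler's third law: T² ∝ a³, so T₂ = T₁ (a₂/a₁)^(3/2).
a₂/a₁ = 2.363, (a₂/a₁)^(3/2) = 3.631.
T₂ = 103.3 × 3.631 = 375.1 minutes.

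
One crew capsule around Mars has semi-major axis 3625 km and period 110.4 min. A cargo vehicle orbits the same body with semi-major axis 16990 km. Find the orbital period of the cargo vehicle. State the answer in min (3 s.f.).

T₂ ≈ 1120 min

Kepler's third law: T² ∝ a³, so T₂ = T₁ (a₂/a₁)^(3/2).
a₂/a₁ = 4.687, (a₂/a₁)^(3/2) = 10.15.
T₂ = 110.4 × 10.15 = 1120 min.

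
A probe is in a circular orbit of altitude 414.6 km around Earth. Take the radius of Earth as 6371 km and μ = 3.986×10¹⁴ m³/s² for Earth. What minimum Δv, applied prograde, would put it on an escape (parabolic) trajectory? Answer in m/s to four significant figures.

Δv ≈ 3175 m/s

r = 6371 + 414.6 = 6785.6 km = 6.7856×10⁶ m.
Circular speed v_c = √(μ/r) = 7664 m/s.
Escape speed v_esc = √(2μ/r) = √2 × v_c = 10840 m/s.
Δv = v_esc − v_c = 3175 m/s.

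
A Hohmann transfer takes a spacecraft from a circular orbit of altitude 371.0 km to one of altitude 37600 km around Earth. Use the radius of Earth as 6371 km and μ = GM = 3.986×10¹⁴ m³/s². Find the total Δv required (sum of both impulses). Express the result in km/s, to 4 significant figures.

r₁ = 6371 + 371.0 = 6742.0 km = 6.7420×10⁶ m.
r₂ = 6371 + 37600 = 43971 km = 4.3971×10⁷ m.
Transfer ellipse a_t = (r₁ + r₂)/2 = 2.536×10⁷ m.
At r₁: circular v_c1 = √(μ/r₁) = 7689 m/s; transfer-perigee v_p = √[μ(2/r₁ − 1/a_t)] = 10130 m/s.
Δv₁ = v_p − v_c1 = 2436 m/s.
At r₂: circular v_c2 = √(μ/r₂) = 3011 m/s; transfer-apogee v_a = √[μ(2/r₂ − 1/a_t)] = 1553 m/s.
Δv₂ = v_c2 − v_a = 1458 m/s.
Total Δv = Δv₁ + Δv₂ = 3895 m/s = 3.895 km/s.

Δv_total ≈ 3.895 km/s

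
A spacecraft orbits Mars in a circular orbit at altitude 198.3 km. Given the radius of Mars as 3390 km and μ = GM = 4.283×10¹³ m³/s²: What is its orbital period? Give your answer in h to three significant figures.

r = 3390 + 198.3 = 3588.3 km = 3.5883×10⁶ m.
Kepler's third law: T = 2π√(r³/μ) = 2π√((3.588×10⁶)³ / 4.283×10¹³).
r³/μ = 1.079×10⁶ s², so T = 2π × 1.039×10³ = 6.526×10³ s.
Converting: 6.526×10³ s ÷ 3600 = 1.813 h.

T ≈ 1.81 h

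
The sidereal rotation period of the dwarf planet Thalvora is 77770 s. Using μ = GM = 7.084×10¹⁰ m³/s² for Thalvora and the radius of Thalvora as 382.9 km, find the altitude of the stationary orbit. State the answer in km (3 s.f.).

A synchronous orbit has period T, so by Kepler's third law a = (μT²/4π²)^(1/3).
μT²/4π² = 7.084×10¹⁰ × (7.777×10⁴)² / 39.48 = 1.085×10¹⁹ m³.
a = 2.214×10⁶ m = 2214.0 km.
Altitude h = a − R = 2214.0 − 382.9 = 1831.1 km.

h_sync ≈ 1830 km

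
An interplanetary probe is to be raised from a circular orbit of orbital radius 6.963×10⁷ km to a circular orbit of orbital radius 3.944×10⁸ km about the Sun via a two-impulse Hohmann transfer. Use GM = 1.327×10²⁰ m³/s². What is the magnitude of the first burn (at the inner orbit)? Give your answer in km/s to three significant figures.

r₁ = 6.963×10⁷ km = 6.963×10¹⁰ m.
r₂ = 3.944×10⁸ km = 3.944×10¹¹ m.
Transfer ellipse a_t = (r₁ + r₂)/2 = 2.320×10¹¹ m.
At r₁: circular v_c1 = √(μ/r₁) = 43660 m/s; transfer-perihelion v_p = √[μ(2/r₁ − 1/a_t)] = 56920 m/s.
Δv₁ = v_p − v_c1 = 13260 m/s.
= 13.26 km/s.

Δv ≈ 13.3 km/s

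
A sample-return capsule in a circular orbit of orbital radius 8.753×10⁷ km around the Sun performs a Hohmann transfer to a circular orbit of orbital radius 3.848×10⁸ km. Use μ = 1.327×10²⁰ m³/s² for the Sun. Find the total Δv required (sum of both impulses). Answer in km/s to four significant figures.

Δv_total ≈ 18.03 km/s

r₁ = 8.753×10⁷ km = 8.753×10¹⁰ m.
r₂ = 3.848×10⁸ km = 3.848×10¹¹ m.
Transfer ellipse a_t = (r₁ + r₂)/2 = 2.362×10¹¹ m.
At r₁: circular v_c1 = √(μ/r₁) = 38940 m/s; transfer-perihelion v_p = √[μ(2/r₁ − 1/a_t)] = 49700 m/s.
Δv₁ = v_p − v_c1 = 10760 m/s.
At r₂: circular v_c2 = √(μ/r₂) = 18570 m/s; transfer-aphelion v_a = √[μ(2/r₂ − 1/a_t)] = 11310 m/s.
Δv₂ = v_c2 − v_a = 7265 m/s.
Total Δv = Δv₁ + Δv₂ = 18030 m/s = 18.03 km/s.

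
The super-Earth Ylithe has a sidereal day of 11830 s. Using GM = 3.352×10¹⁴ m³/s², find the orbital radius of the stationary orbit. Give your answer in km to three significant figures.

A synchronous orbit has period T, so by Kepler's third law a = (μT²/4π²)^(1/3).
μT²/4π² = 3.352×10¹⁴ × (1.183×10⁴)² / 39.48 = 1.188×10²¹ m³.
a = 1.059×10⁷ m = 10592 km.

r_sync ≈ 10600 km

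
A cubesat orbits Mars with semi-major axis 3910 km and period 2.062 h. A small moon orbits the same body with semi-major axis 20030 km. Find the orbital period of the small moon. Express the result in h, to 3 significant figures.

T₂ ≈ 23.9 h

Kepler's third law: T² ∝ a³, so T₂ = T₁ (a₂/a₁)^(3/2).
a₂/a₁ = 5.123, (a₂/a₁)^(3/2) = 11.59.
T₂ = 2.062 × 11.59 = 23.91 h.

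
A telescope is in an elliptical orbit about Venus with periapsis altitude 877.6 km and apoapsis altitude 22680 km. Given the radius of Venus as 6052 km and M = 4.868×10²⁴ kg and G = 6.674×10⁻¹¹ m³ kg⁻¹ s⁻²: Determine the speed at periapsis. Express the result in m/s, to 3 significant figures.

μ = GM = 6.674×10⁻¹¹ × 4.868×10²⁴ = 3.249×10¹⁴ m³/s².
r_p = 6052 + 877.6 = 6929.6 km = 6.9296×10⁶ m.
r_a = 6052 + 22680 = 28732 km = 2.8732×10⁷ m.
Semi-major axis a = (r_p + r_a)/2 = 17831 km = 1.783×10⁷ m.
Vis-viva: v² = μ(2/r − 1/a) = 3.249×10¹⁴ × (2.886×10⁻⁷ − 5.608×10⁻⁸) = 7.555×10⁷ m²/s².
v = 8692 m/s.

v ≈ 8690 m/s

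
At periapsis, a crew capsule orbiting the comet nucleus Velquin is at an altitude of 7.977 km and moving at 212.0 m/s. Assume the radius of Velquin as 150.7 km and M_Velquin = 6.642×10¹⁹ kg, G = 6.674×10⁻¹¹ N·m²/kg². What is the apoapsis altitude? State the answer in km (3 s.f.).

apoapsis altitude ≈ 502 km

μ = GM = 6.674×10⁻¹¹ × 6.642×10¹⁹ = 4.433×10⁹ m³/s².
r_p = 150.7 + 7.977 = 158.68 km = 1.587×10⁵ m.
Specific energy ε = v²/2 − μ/r = -5.464×10³ J/kg, so a = −μ/(2ε) = 4.056×10⁵ m.
The apsides satisfy r_p + r_a = 2a, so the apoapsis radius is 2a − r_p = 6.525×10⁵ m = 652.54 km.
Apoapsis altitude = 652.54 − 150.7 = 501.84 km.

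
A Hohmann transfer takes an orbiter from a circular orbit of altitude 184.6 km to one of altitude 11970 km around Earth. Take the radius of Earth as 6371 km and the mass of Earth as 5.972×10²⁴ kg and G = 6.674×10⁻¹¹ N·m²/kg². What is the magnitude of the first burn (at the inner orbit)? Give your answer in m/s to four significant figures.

Δv ≈ 1667 m/s

μ = GM = 6.674×10⁻¹¹ × 5.972×10²⁴ = 3.986×10¹⁴ m³/s².
r₁ = 6371 + 184.6 = 6555.6 km = 6.5556×10⁶ m.
r₂ = 6371 + 11970 = 18341 km = 1.8341×10⁷ m.
Transfer ellipse a_t = (r₁ + r₂)/2 = 1.245×10⁷ m.
At r₁: circular v_c1 = √(μ/r₁) = 7797 m/s; transfer-perigee v_p = √[μ(2/r₁ − 1/a_t)] = 9465 m/s.
Δv₁ = v_p − v_c1 = 1667 m/s.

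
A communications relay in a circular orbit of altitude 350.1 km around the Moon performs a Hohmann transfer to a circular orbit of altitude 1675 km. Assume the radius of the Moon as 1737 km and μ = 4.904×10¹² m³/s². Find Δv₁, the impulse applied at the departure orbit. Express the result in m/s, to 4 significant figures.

r₁ = 1737 + 350.1 = 2087.1 km = 2.0871×10⁶ m.
r₂ = 1737 + 1675 = 3412.0 km = 3.4120×10⁶ m.
Transfer ellipse a_t = (r₁ + r₂)/2 = 2.750×10⁶ m.
At r₁: circular v_c1 = √(μ/r₁) = 1533 m/s; transfer-perilune v_p = √[μ(2/r₁ − 1/a_t)] = 1708 m/s.
Δv₁ = v_p − v_c1 = 174.7 m/s.

Δv ≈ 174.7 m/s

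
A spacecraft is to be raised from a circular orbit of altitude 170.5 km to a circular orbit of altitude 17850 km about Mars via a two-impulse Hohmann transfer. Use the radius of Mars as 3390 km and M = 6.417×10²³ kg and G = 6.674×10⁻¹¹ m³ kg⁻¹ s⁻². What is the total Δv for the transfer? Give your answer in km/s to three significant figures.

Δv_total ≈ 1.73 km/s

μ = GM = 6.674×10⁻¹¹ × 6.417×10²³ = 4.283×10¹³ m³/s².
r₁ = 3390 + 170.5 = 3560.5 km = 3.5605×10⁶ m.
r₂ = 3390 + 17850 = 21240 km = 2.1240×10⁷ m.
Transfer ellipse a_t = (r₁ + r₂)/2 = 1.240×10⁷ m.
At r₁: circular v_c1 = √(μ/r₁) = 3468 m/s; transfer-periapsis v_p = √[μ(2/r₁ − 1/a_t)] = 4539 m/s.
Δv₁ = v_p − v_c1 = 1071 m/s.
At r₂: circular v_c2 = √(μ/r₂) = 1420 m/s; transfer-apoapsis v_a = √[μ(2/r₂ − 1/a_t)] = 760.9 m/s.
Δv₂ = v_c2 − v_a = 659.1 m/s.
Total Δv = Δv₁ + Δv₂ = 1730 m/s = 1.730 km/s.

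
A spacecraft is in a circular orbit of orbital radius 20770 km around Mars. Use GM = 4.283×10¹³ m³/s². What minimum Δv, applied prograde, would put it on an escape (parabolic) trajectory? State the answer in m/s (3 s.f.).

Δv ≈ 595 m/s

r = 20770 km = 2.077×10⁷ m.
Circular speed v_c = √(μ/r) = 1436 m/s.
Escape speed v_esc = √(2μ/r) = √2 × v_c = 2031 m/s.
Δv = v_esc − v_c = 594.8 m/s.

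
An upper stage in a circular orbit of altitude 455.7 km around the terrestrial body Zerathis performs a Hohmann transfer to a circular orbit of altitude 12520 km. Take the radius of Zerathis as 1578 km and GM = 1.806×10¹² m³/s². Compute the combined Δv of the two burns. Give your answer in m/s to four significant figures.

Δv_total ≈ 481.7 m/s

r₁ = 1578 + 455.7 = 2033.7 km = 2.0337×10⁶ m.
r₂ = 1578 + 12520 = 14098 km = 1.4098×10⁷ m.
Transfer ellipse a_t = (r₁ + r₂)/2 = 8.066×10⁶ m.
At r₁: circular v_c1 = √(μ/r₁) = 942.4 m/s; transfer-periapsis v_p = √[μ(2/r₁ − 1/a_t)] = 1246 m/s.
Δv₁ = v_p − v_c1 = 303.5 m/s.
At r₂: circular v_c2 = √(μ/r₂) = 357.9 m/s; transfer-apoapsis v_a = √[μ(2/r₂ − 1/a_t)] = 179.7 m/s.
Δv₂ = v_c2 − v_a = 178.2 m/s.
Total Δv = Δv₁ + Δv₂ = 481.7 m/s.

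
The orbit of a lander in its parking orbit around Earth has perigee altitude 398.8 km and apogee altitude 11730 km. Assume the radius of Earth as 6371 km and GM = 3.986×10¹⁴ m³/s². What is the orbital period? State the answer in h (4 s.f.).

T ≈ 3.834 h

r_p = 6371 + 398.8 = 6769.8 km = 6.7698×10⁶ m.
r_a = 6371 + 11730 = 18101 km = 1.8101×10⁷ m.
Semi-major axis a = (r_p + r_a)/2 = (6769.8 + 18101)/2 = 12435 km = 1.244×10⁷ m.
By Kepler's third law T = 2π√(a³/μ) = 2π × 2.196×10³ = 1.380×10⁴ s.
= 3.834 h.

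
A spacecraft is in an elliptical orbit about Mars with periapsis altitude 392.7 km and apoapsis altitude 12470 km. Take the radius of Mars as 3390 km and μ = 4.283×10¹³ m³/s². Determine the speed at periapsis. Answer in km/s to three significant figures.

v ≈ 4.28 km/s

r_p = 3390 + 392.7 = 3782.7 km = 3.7827×10⁶ m.
r_a = 3390 + 12470 = 15860 km = 1.5860×10⁷ m.
Semi-major axis a = (r_p + r_a)/2 = 9821.4 km = 9.821×10⁶ m.
Vis-viva: v² = μ(2/r − 1/a) = 4.283×10¹³ × (5.287×10⁻⁷ − 1.018×10⁻⁷) = 1.828×10⁷ m²/s².
v = 4276 m/s = 4.276 km/s.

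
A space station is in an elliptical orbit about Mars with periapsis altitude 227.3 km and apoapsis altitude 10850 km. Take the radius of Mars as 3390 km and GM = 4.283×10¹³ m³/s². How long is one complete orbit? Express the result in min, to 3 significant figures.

T ≈ 427 min

r_p = 3390 + 227.3 = 3617.3 km = 3.6173×10⁶ m.
r_a = 3390 + 10850 = 14240 km = 1.4240×10⁷ m.
Semi-major axis a = (r_p + r_a)/2 = (3617.3 + 14240)/2 = 8928.6 km = 8.929×10⁶ m.
By Kepler's third law T = 2π√(a³/μ) = 2π × 4.077×10³ = 2.561×10⁴ s.
= 426.9 min.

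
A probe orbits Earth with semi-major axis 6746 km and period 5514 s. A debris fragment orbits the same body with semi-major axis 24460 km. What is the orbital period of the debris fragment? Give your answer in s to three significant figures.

T₂ ≈ 38100 s

Kepler's third law: T² ∝ a³, so T₂ = T₁ (a₂/a₁)^(3/2).
a₂/a₁ = 3.626, (a₂/a₁)^(3/2) = 6.904.
T₂ = 5514 × 6.904 = 38070 s.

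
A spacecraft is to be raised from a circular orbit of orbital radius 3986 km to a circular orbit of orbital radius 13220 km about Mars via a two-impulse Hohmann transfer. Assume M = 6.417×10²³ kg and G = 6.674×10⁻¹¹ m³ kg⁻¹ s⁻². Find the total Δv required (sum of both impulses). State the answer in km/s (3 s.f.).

μ = GM = 6.674×10⁻¹¹ × 6.417×10²³ = 4.283×10¹³ m³/s².
r₁ = 3986 km = 3.986×10⁶ m.
r₂ = 13220 km = 1.322×10⁷ m.
Transfer ellipse a_t = (r₁ + r₂)/2 = 8.603×10⁶ m.
At r₁: circular v_c1 = √(μ/r₁) = 3278 m/s; transfer-periapsis v_p = √[μ(2/r₁ − 1/a_t)] = 4063 m/s.
Δv₁ = v_p − v_c1 = 785.5 m/s.
At r₂: circular v_c2 = √(μ/r₂) = 1800 m/s; transfer-apoapsis v_a = √[μ(2/r₂ − 1/a_t)] = 1225 m/s.
Δv₂ = v_c2 − v_a = 574.7 m/s.
Total Δv = Δv₁ + Δv₂ = 1360 m/s = 1.360 km/s.

Δv_total ≈ 1.36 km/s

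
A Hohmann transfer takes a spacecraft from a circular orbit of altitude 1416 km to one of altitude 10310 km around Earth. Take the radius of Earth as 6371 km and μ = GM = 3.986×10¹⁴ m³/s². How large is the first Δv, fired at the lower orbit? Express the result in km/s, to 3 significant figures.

r₁ = 6371 + 1416 = 7787.0 km = 7.7870×10⁶ m.
r₂ = 6371 + 10310 = 16681 km = 1.6681×10⁷ m.
Transfer ellipse a_t = (r₁ + r₂)/2 = 1.223×10⁷ m.
At r₁: circular v_c1 = √(μ/r₁) = 7155 m/s; transfer-perigee v_p = √[μ(2/r₁ − 1/a_t)] = 8354 m/s.
Δv₁ = v_p − v_c1 = 1200 m/s.
= 1.200 km/s.

Δv ≈ 1.20 km/s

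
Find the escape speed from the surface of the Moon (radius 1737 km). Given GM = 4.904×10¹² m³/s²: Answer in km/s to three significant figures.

r = R = 1.737×10⁶ m.
Escape speed v_esc = √(2μ/r) = √(2 × 4.904×10¹² / 1.737×10⁶) = √(5.647×10⁶) = 2376 m/s.
= 2.376 km/s.

v_esc ≈ 2.38 km/s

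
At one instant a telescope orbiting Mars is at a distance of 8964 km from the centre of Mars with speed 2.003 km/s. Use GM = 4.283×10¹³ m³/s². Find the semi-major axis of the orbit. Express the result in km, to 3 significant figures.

r = 8.964×10⁶ m.
Specific orbital energy ε = v²/2 − μ/r = (2003)²/2 − 4.283×10¹³/8.964×10⁶ = -2.772×10⁶ J/kg.
Since ε = −μ/(2a), a = −μ/(2ε) = 7.725×10⁶ m = 7725.5 km.

a ≈ 7730 km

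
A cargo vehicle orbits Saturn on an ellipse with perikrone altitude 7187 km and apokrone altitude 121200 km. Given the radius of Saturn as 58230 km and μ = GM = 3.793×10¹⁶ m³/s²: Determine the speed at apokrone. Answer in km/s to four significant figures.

v ≈ 10.63 km/s

r_p = 58230 + 7187 = 65417 km = 6.5417×10⁷ m.
r_a = 58230 + 121200 = 179430 km = 1.7943×10⁸ m.
Semi-major axis a = (r_p + r_a)/2 = 1.2242×10⁵ km = 1.224×10⁸ m.
Vis-viva: v² = μ(2/r − 1/a) = 3.793×10¹⁶ × (1.115×10⁻⁸ − 8.168×10⁻⁹) = 1.130×10⁸ m²/s².
v = 10630 m/s = 10.63 km/s.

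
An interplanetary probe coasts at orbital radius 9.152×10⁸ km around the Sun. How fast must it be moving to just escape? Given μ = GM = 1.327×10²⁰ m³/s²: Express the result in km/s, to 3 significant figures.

v_esc ≈ 17.0 km/s

r = 9.152×10⁸ km = 9.152×10¹¹ m.
Escape speed v_esc = √(2μ/r) = √(2 × 1.327×10²⁰ / 9.152×10¹¹) = √(2.900×10⁸) = 17030 m/s.
= 17.03 km/s.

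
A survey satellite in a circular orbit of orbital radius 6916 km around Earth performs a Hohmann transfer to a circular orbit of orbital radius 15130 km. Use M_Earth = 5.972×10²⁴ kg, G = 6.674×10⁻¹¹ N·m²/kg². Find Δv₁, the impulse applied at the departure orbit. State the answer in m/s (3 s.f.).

μ = GM = 6.674×10⁻¹¹ × 5.972×10²⁴ = 3.986×10¹⁴ m³/s².
r₁ = 6916 km = 6.916×10⁶ m.
r₂ = 15130 km = 1.513×10⁷ m.
Transfer ellipse a_t = (r₁ + r₂)/2 = 1.102×10⁷ m.
At r₁: circular v_c1 = √(μ/r₁) = 7591 m/s; transfer-perigee v_p = √[μ(2/r₁ − 1/a_t)] = 8894 m/s.
Δv₁ = v_p − v_c1 = 1302 m/s.

Δv ≈ 1300 m/s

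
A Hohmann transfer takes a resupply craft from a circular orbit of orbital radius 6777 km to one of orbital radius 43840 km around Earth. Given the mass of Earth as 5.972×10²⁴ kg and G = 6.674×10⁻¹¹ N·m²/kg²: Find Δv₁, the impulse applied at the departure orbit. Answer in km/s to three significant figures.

Δv ≈ 2.42 km/s

μ = GM = 6.674×10⁻¹¹ × 5.972×10²⁴ = 3.986×10¹⁴ m³/s².
r₁ = 6777 km = 6.777×10⁶ m.
r₂ = 43840 km = 4.384×10⁷ m.
Transfer ellipse a_t = (r₁ + r₂)/2 = 2.531×10⁷ m.
At r₁: circular v_c1 = √(μ/r₁) = 7669 m/s; transfer-perigee v_p = √[μ(2/r₁ − 1/a_t)] = 10090 m/s.
Δv₁ = v_p − v_c1 = 2424 m/s.
= 2.424 km/s.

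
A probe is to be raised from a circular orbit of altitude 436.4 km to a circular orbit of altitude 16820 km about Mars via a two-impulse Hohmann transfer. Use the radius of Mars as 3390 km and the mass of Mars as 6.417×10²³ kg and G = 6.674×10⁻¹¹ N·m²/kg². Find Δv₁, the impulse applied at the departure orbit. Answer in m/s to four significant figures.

μ = GM = 6.674×10⁻¹¹ × 6.417×10²³ = 4.283×10¹³ m³/s².
r₁ = 3390 + 436.4 = 3826.4 km = 3.8264×10⁶ m.
r₂ = 3390 + 16820 = 20210 km = 2.0210×10⁷ m.
Transfer ellipse a_t = (r₁ + r₂)/2 = 1.202×10⁷ m.
At r₁: circular v_c1 = √(μ/r₁) = 3346 m/s; transfer-periapsis v_p = √[μ(2/r₁ − 1/a_t)] = 4338 m/s.
Δv₁ = v_p − v_c1 = 992.9 m/s.

Δv ≈ 992.9 m/s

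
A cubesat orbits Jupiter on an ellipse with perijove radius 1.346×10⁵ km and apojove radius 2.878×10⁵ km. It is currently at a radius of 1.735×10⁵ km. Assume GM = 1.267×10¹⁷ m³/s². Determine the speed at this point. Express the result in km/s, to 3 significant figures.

Semi-major axis a = (r_p + r_a)/2 = 2.1120×10⁵ km = 2.112×10⁸ m.
Vis-viva: v² = μ(2/r − 1/a) = 1.267×10¹⁷ × (1.153×10⁻⁸ − 4.735×10⁻⁹) = 8.606×10⁸ m²/s².
v = 29340 m/s = 29.34 km/s.

v ≈ 29.3 km/s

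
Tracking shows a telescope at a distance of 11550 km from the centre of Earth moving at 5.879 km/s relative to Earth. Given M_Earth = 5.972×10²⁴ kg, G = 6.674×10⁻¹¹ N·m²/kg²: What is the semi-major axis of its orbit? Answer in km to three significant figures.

a ≈ 11600 km

μ = GM = 6.674×10⁻¹¹ × 5.972×10²⁴ = 3.986×10¹⁴ m³/s².
r = 1.155×10⁷ m.
Vis-viva rearranged: 1/a = 2/r − v²/μ = 1.732×10⁻⁷ − 8.672×10⁻⁸ = 8.644×10⁻⁸ m⁻¹.
a = 1.157×10⁷ m = 11568 km.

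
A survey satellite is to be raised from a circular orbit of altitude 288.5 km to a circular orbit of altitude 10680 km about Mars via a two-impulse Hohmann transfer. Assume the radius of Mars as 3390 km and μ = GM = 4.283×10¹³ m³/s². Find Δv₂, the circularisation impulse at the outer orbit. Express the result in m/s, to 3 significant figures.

r₁ = 3390 + 288.5 = 3678.5 km = 3.6785×10⁶ m.
r₂ = 3390 + 10680 = 14070 km = 1.4070×10⁷ m.
Transfer ellipse a_t = (r₁ + r₂)/2 = 8.874×10⁶ m.
At r₁: circular v_c1 = √(μ/r₁) = 3412 m/s; transfer-periapsis v_p = √[μ(2/r₁ − 1/a_t)] = 4297 m/s.
At r₂: circular v_c2 = √(μ/r₂) = 1745 m/s; transfer-apoapsis v_a = √[μ(2/r₂ − 1/a_t)] = 1123 m/s.
Δv₂ = v_c2 − v_a = 621.4 m/s.

Δv ≈ 621 m/s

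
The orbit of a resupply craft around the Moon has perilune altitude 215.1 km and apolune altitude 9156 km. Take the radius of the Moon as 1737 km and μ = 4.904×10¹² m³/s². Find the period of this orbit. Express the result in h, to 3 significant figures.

T ≈ 12.8 h

r_p = 1737 + 215.1 = 1952.1 km = 1.9521×10⁶ m.
r_a = 1737 + 9156 = 10893 km = 1.0893×10⁷ m.
Semi-major axis a = (r_p + r_a)/2 = (1952.1 + 10893)/2 = 6422.6 km = 6.423×10⁶ m.
By Kepler's third law T = 2π√(a³/μ) = 2π × 7.350×10³ = 4.618×10⁴ s.
= 12.83 h.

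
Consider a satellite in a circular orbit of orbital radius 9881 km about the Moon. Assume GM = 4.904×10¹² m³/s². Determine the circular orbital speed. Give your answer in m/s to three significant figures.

r = 9881 km = 9.881×10⁶ m.
For a circular orbit v = √(μ/r) = √(4.904×10¹² / 9.881×10⁶) = √(4.963×10⁵) = 704.5 m/s.

v ≈ 704 m/s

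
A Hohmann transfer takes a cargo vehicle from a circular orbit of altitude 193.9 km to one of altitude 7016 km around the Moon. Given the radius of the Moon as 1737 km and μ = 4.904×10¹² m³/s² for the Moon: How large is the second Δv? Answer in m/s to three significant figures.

Δv ≈ 298 m/s

r₁ = 1737 + 193.9 = 1930.9 km = 1.9309×10⁶ m.
r₂ = 1737 + 7016 = 8753.0 km = 8.7530×10⁶ m.
Transfer ellipse a_t = (r₁ + r₂)/2 = 5.342×10⁶ m.
At r₁: circular v_c1 = √(μ/r₁) = 1594 m/s; transfer-perilune v_p = √[μ(2/r₁ − 1/a_t)] = 2040 m/s.
At r₂: circular v_c2 = √(μ/r₂) = 748.5 m/s; transfer-apolune v_a = √[μ(2/r₂ − 1/a_t)] = 450.0 m/s.
Δv₂ = v_c2 − v_a = 298.5 m/s.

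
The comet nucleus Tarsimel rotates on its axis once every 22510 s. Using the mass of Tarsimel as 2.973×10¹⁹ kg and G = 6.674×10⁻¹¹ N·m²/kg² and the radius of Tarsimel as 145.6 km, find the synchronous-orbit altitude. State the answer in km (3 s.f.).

h_sync ≈ 149 km

μ = GM = 6.674×10⁻¹¹ × 2.973×10¹⁹ = 1.984×10⁹ m³/s².
A synchronous orbit has period T, so by Kepler's third law a = (μT²/4π²)^(1/3).
μT²/4π² = 1.984×10⁹ × (2.251×10⁴)² / 39.48 = 2.547×10¹⁶ m³.
a = 2.942×10⁵ m = 294.21 km.
Altitude h = a − R = 294.21 − 145.6 = 148.61 km.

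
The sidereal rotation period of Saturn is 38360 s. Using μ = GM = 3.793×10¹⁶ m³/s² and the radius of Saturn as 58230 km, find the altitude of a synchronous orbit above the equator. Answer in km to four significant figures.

h_sync ≈ 54000 km

A synchronous orbit has period T, so by Kepler's third law a = (μT²/4π²)^(1/3).
μT²/4π² = 3.793×10¹⁶ × (3.836×10⁴)² / 39.48 = 1.414×10²⁴ m³.
a = 1.122×10⁸ m = 1.1223×10⁵ km.
Altitude h = a − R = 1.1223×10⁵ − 58230 = 54005 km.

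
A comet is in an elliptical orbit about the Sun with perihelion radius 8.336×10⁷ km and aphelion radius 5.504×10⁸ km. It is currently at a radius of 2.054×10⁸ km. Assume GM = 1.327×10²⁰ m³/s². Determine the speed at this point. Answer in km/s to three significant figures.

Semi-major axis a = (r_p + r_a)/2 = 3.1688×10⁸ km = 3.169×10¹¹ m.
Vis-viva: v² = μ(2/r − 1/a) = 1.327×10²⁰ × (9.737×10⁻¹² − 3.156×10⁻¹²) = 8.733×10⁸ m²/s².
v = 29550 m/s = 29.55 km/s.

v ≈ 29.6 km/s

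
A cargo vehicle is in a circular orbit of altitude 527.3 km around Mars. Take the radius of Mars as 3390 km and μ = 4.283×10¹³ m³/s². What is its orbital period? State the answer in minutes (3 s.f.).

T ≈ 124 minutes

r = 3390 + 527.3 = 3917.3 km = 3.9173×10⁶ m.
Kepler's third law: T = 2π√(r³/μ) = 2π√((3.917×10⁶)³ / 4.283×10¹³).
r³/μ = 1.404×10⁶ s², so T = 2π × 1.185×10³ = 7.444×10³ s.
Converting: 7.444×10³ s ÷ 60.00 = 124.1 minutes.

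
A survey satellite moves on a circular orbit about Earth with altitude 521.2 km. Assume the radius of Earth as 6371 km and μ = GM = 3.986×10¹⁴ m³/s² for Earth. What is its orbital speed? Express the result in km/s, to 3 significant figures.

v ≈ 7.60 km/s

r = 6371 + 521.2 = 6892.2 km = 6.8922×10⁶ m.
For a circular orbit v = √(μ/r) = √(3.986×10¹⁴ / 6.892×10⁶) = √(5.783×10⁷) = 7605 m/s.
That is 7.605 km/s.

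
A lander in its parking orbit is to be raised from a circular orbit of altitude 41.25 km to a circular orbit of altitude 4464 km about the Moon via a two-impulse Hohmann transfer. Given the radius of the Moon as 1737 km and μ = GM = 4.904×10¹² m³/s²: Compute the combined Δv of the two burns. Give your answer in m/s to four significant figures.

r₁ = 1737 + 41.25 = 1778.2 km = 1.7782×10⁶ m.
r₂ = 1737 + 4464 = 6201.0 km = 6.2010×10⁶ m.
Transfer ellipse a_t = (r₁ + r₂)/2 = 3.990×10⁶ m.
At r₁: circular v_c1 = √(μ/r₁) = 1661 m/s; transfer-perilune v_p = √[μ(2/r₁ − 1/a_t)] = 2070 m/s.
Δv₁ = v_p − v_c1 = 409.7 m/s.
At r₂: circular v_c2 = √(μ/r₂) = 889.3 m/s; transfer-apolune v_a = √[μ(2/r₂ − 1/a_t)] = 593.7 m/s.
Δv₂ = v_c2 − v_a = 295.6 m/s.
Total Δv = Δv₁ + Δv₂ = 705.3 m/s.

Δv_total ≈ 705.3 m/s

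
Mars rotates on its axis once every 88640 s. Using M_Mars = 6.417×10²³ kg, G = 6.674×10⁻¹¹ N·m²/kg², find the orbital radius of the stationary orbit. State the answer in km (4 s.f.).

r_sync ≈ 20430 km

μ = GM = 6.674×10⁻¹¹ × 6.417×10²³ = 4.283×10¹³ m³/s².
A synchronous orbit has period T, so by Kepler's third law a = (μT²/4π²)^(1/3).
μT²/4π² = 4.283×10¹³ × (8.864×10⁴)² / 39.48 = 8.524×10²¹ m³.
a = 2.043×10⁷ m = 20427 km.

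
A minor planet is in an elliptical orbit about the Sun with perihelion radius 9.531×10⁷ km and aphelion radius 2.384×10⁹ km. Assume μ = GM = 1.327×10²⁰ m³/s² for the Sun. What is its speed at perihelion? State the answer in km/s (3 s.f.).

Semi-major axis a = (r_p + r_a)/2 = 1.2397×10⁹ km = 1.240×10¹² m.
Vis-viva: v² = μ(2/r − 1/a) = 1.327×10²⁰ × (2.098×10⁻¹¹ − 8.067×10⁻¹³) = 2.678×10⁹ m²/s².
v = 51750 m/s = 51.75 km/s.

v ≈ 51.7 km/s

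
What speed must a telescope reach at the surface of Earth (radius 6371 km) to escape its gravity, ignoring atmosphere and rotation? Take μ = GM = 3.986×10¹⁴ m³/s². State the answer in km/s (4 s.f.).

v_esc ≈ 11.19 km/s

r = R = 6.371×10⁶ m.
Escape speed v_esc = √(2μ/r) = √(2 × 3.986×10¹⁴ / 6.371×10⁶) = √(1.251×10⁸) = 11190 m/s.
= 11.19 km/s.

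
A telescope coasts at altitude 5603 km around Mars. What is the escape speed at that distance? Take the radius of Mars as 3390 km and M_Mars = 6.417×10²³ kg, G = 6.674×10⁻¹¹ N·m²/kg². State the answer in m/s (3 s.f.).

μ = GM = 6.674×10⁻¹¹ × 6.417×10²³ = 4.283×10¹³ m³/s².
r = 3390 + 5603 = 8993.0 km = 8.9930×10⁶ m.
Escape speed v_esc = √(2μ/r) = √(2 × 4.283×10¹³ / 8.993×10⁶) = √(9.525×10⁶) = 3086 m/s.

v_esc ≈ 3090 m/s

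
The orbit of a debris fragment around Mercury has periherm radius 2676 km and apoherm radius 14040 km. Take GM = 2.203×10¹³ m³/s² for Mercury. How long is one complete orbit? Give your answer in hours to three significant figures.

Semi-major axis a = (r_p + r_a)/2 = (2676.0 + 14040)/2 = 8358.0 km = 8.358×10⁶ m.
By Kepler's third law T = 2π√(a³/μ) = 2π × 5.148×10³ = 3.235×10⁴ s.
= 8.985 hours.

T ≈ 8.99 hours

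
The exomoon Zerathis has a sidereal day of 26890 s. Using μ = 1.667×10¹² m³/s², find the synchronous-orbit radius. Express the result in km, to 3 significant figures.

r_sync ≈ 3130 km

A synchronous orbit has period T, so by Kepler's third law a = (μT²/4π²)^(1/3).
μT²/4π² = 1.667×10¹² × (2.689×10⁴)² / 39.48 = 3.053×10¹⁹ m³.
a = 3.125×10⁶ m = 3125.5 km.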